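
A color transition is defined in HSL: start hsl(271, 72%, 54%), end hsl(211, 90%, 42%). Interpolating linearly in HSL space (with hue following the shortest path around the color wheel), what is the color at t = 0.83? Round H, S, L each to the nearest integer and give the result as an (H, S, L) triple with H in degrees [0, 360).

Hue arc: Δh = 211 − 271 = -60° (|Δh| ≤ 180, already the shorter path).
H = 271 + 0.83 × (-60) = 221.2 → 221°
S = 72 + 0.83 × (90 − 72) = 86.94 → 87%
L = 54 + 0.83 × (42 − 54) = 44.04 → 44%

(221, 87, 44)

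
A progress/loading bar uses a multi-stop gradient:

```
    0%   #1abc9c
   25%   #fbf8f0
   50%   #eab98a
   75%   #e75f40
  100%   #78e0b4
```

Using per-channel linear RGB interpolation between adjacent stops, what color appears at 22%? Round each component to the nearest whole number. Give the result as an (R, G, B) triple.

(224, 241, 230)

22% lies between the 0% and 25% stops, so the local fraction is t = (22 − 0)/(25 − 0) = 22/25 ≈ 0.88.
#1abc9c → (26, 188, 156); #fbf8f0 → (251, 248, 240).
R = 26 + 0.88 × (251 − 26) = 224 → 224
G = 188 + 0.88 × (248 − 188) = 240.8 → 241
B = 156 + 0.88 × (240 − 156) = 229.92 → 230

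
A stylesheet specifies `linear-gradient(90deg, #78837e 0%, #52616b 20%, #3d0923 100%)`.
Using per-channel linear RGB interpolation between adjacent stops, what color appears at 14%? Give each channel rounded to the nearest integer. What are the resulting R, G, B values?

(93, 107, 113)

14% lies between the 0% and 20% stops, so the local fraction is t = (14 − 0)/(20 − 0) = 14/20 ≈ 0.7.
#78837e → (120, 131, 126); #52616b → (82, 97, 107).
R = 120 + 0.7 × (82 − 120) = 93.4 → 93
G = 131 + 0.7 × (97 − 131) = 107.2 → 107
B = 126 + 0.7 × (107 − 126) = 112.7 → 113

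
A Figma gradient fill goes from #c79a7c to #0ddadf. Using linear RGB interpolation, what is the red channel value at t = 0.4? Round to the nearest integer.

R₁ = 199 (from #c79a7c), R₂ = 13 (from #0ddadf).
R = 199 + 0.4 × (13 − 199) = 124.6 → 125

125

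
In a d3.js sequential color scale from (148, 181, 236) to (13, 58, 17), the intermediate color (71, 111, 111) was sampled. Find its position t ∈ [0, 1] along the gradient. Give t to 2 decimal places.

Invert the lerp on the B channel (largest span, 219): t = (111 − 236) / (17 − 236) = -125/-219 = 0.57078.
Check on R: (71 − 148)/(13 − 148) = 0.5704 ✓

0.57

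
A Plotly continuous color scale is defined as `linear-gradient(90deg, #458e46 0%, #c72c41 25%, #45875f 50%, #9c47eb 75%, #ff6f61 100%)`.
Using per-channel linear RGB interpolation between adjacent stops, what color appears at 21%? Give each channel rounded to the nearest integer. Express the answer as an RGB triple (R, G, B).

(178, 60, 66)

21% lies between the 0% and 25% stops, so the local fraction is t = (21 − 0)/(25 − 0) = 21/25 ≈ 0.84.
#458e46 → (69, 142, 70); #c72c41 → (199, 44, 65).
R = 69 + 0.84 × (199 − 69) = 178.2 → 178
G = 142 + 0.84 × (44 − 142) = 59.68 → 60
B = 70 + 0.84 × (65 − 70) = 65.8 → 66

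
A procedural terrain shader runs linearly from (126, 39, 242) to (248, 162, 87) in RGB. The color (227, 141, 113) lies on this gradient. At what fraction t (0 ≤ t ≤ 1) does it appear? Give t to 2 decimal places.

0.83

Invert the lerp on the B channel (largest span, 155): t = (113 − 242) / (87 − 242) = -129/-155 = 0.83226.
Check on R: (227 − 126)/(248 − 126) = 0.8279 ✓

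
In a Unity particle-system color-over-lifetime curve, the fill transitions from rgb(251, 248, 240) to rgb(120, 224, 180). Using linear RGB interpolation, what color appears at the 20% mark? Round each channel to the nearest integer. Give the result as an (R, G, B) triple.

(225, 243, 228)

20% corresponds to t = 0.2.
R = 251 + 0.2 × (120 − 251) = 251 + 0.2 × -131 = 224.8 → 225
G = 248 + 0.2 × (224 − 248) = 248 + 0.2 × -24 = 243.2 → 243
B = 240 + 0.2 × (180 − 240) = 240 + 0.2 × -60 = 228 → 228
So the blended color is (225, 243, 228), about #e1f3e4.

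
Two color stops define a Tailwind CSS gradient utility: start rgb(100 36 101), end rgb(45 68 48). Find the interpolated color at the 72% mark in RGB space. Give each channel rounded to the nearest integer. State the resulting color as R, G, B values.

(60, 59, 63)

72% corresponds to t = 0.72.
R = 100 + 0.72 × (45 − 100) = 100 + 0.72 × -55 = 60.4 → 60
G = 36 + 0.72 × (68 − 36) = 36 + 0.72 × 32 = 59.04 → 59
B = 101 + 0.72 × (48 − 101) = 101 + 0.72 × -53 = 62.84 → 63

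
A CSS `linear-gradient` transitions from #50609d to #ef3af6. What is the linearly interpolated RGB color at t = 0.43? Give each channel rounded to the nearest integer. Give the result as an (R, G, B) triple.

(148, 80, 195)

#50609d → (80, 96, 157); #ef3af6 → (239, 58, 246).
R = 80 + 0.43 × (239 − 80) = 80 + 0.43 × 159 = 148.37 → 148
G = 96 + 0.43 × (58 − 96) = 96 + 0.43 × -38 = 79.66 → 80
B = 157 + 0.43 × (246 − 157) = 157 + 0.43 × 89 = 195.27 → 195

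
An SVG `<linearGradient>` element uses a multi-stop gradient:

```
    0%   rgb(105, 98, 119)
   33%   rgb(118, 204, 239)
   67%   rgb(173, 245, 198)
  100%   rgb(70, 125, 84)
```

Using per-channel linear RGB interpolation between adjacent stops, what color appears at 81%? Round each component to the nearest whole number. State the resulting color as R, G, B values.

81% lies between the 67% and 100% stops, so the local fraction is t = (81 − 67)/(100 − 67) = 14/33 ≈ 0.4242.
R = 173 + 0.4242 × (70 − 173) = 129.307 → 129
G = 245 + 0.4242 × (125 − 245) = 194.096 → 194
B = 198 + 0.4242 × (84 − 198) = 149.641 → 150

(129, 194, 150)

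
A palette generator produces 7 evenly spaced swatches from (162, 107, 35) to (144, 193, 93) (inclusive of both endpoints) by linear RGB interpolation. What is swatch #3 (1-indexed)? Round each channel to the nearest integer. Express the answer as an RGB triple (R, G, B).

(156, 136, 54)

With 7 swatches and endpoints inclusive, swatch 3 sits at t = (3 − 1)/(7 − 1) = 2/6 ≈ 0.3333.
R = 162 + 0.3333 × (144 − 162) = 156.001 → 156
G = 107 + 0.3333 × (193 − 107) = 135.664 → 136
B = 35 + 0.3333 × (93 − 35) = 54.331 → 54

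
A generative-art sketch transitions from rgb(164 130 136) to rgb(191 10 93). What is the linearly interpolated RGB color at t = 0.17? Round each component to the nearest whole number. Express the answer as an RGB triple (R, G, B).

R = 164 + 0.17 × (191 − 164) = 164 + 0.17 × 27 = 168.59 → 169
G = 130 + 0.17 × (10 − 130) = 130 + 0.17 × -120 = 109.6 → 110
B = 136 + 0.17 × (93 − 136) = 136 + 0.17 × -43 = 128.69 → 129
So the blended color is (169, 110, 129), about #a96e81.

(169, 110, 129)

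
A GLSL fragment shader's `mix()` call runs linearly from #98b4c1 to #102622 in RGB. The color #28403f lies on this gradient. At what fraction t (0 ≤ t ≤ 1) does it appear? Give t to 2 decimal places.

0.82

Invert the lerp on the B channel (largest span, 159): t = (63 − 193) / (34 − 193) = -130/-159 = 0.81761.
Check on R: (40 − 152)/(16 − 152) = 0.8235 ✓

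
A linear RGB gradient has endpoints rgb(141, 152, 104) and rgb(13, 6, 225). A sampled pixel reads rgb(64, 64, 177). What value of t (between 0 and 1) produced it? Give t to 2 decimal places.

0.60

Invert the lerp on the G channel (largest span, 146): t = (64 − 152) / (6 − 152) = -88/-146 = 0.60274.
Check on R: (64 − 141)/(13 − 141) = 0.6016 ✓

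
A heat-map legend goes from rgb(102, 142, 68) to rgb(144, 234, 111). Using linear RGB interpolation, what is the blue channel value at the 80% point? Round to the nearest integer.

B = 68 + 0.8 × (111 − 68) = 102.4 → 102

102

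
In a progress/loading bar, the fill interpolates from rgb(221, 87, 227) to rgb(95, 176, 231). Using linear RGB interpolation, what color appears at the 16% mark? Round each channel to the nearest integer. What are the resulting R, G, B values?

16% corresponds to t = 0.16.
R = 221 + 0.16 × (95 − 221) = 221 + 0.16 × -126 = 200.84 → 201
G = 87 + 0.16 × (176 − 87) = 87 + 0.16 × 89 = 101.24 → 101
B = 227 + 0.16 × (231 − 227) = 227 + 0.16 × 4 = 227.64 → 228
So the blended color is (201, 101, 228), about #c965e4.

(201, 101, 228)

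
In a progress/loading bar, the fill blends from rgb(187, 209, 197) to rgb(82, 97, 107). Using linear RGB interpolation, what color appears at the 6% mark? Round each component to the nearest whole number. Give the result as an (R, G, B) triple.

(181, 202, 192)

6% corresponds to t = 0.06.
R = 187 + 0.06 × (82 − 187) = 187 + 0.06 × -105 = 180.7 → 181
G = 209 + 0.06 × (97 − 209) = 209 + 0.06 × -112 = 202.28 → 202
B = 197 + 0.06 × (107 − 197) = 197 + 0.06 × -90 = 191.6 → 192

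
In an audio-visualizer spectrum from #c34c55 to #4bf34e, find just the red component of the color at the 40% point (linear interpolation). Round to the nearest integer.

R₁ = 195 (from #c34c55), R₂ = 75 (from #4bf34e).
R = 195 + 0.4 × (75 − 195) = 147 → 147

147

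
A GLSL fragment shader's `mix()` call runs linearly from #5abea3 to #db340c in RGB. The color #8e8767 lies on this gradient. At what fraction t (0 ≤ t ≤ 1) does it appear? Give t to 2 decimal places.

0.40

Invert the lerp on the B channel (largest span, 151): t = (103 − 163) / (12 − 163) = -60/-151 = 0.39735.
Check on R: (142 − 90)/(219 − 90) = 0.4031 ✓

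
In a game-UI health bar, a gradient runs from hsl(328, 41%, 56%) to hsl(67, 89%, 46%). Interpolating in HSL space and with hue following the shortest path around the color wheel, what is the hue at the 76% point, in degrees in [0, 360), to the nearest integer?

43

Hue: 67 − 328 = -261°, but |-261| > 180 so the shorter arc goes the other way: Δh = -261 + 360 = 99°.
H = 328 + 0.76 × (99) = 403.24 → 403 → 403 mod 360 = 43°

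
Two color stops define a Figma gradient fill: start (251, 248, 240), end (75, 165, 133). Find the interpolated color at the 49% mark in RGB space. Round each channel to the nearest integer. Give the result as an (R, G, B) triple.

49% corresponds to t = 0.49.
R = 251 + 0.49 × (75 − 251) = 251 + 0.49 × -176 = 164.76 → 165
G = 248 + 0.49 × (165 − 248) = 248 + 0.49 × -83 = 207.33 → 207
B = 240 + 0.49 × (133 − 240) = 240 + 0.49 × -107 = 187.57 → 188

(165, 207, 188)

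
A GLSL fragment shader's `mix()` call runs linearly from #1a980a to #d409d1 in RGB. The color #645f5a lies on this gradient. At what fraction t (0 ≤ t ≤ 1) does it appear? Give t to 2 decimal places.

0.40

Invert the lerp on the B channel (largest span, 199): t = (90 − 10) / (209 − 10) = 80/199 = 0.40201.
Check on R: (100 − 26)/(212 − 26) = 0.3978 ✓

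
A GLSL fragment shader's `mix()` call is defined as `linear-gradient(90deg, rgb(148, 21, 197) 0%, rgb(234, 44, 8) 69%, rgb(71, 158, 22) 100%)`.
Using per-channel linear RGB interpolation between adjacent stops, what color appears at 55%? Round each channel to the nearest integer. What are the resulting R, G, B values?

(217, 39, 46)

55% lies between the 0% and 69% stops, so the local fraction is t = (55 − 0)/(69 − 0) = 55/69 ≈ 0.7971.
R = 148 + 0.7971 × (234 − 148) = 216.551 → 217
G = 21 + 0.7971 × (44 − 21) = 39.333 → 39
B = 197 + 0.7971 × (8 − 197) = 46.348 → 46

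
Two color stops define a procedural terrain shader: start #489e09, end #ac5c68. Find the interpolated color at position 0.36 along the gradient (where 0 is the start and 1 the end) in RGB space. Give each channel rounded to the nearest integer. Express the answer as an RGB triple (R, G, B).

#489e09 → (72, 158, 9); #ac5c68 → (172, 92, 104).
R = 72 + 0.36 × (172 − 72) = 72 + 0.36 × 100 = 108 → 108
G = 158 + 0.36 × (92 − 158) = 158 + 0.36 × -66 = 134.24 → 134
B = 9 + 0.36 × (104 − 9) = 9 + 0.36 × 95 = 43.2 → 43

(108, 134, 43)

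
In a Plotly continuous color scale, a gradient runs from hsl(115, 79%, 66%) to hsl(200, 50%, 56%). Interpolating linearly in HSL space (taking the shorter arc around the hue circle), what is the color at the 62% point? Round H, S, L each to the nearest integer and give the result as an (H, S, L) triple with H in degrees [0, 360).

Hue arc: Δh = 200 − 115 = 85° (|Δh| ≤ 180, already the shorter path).
H = 115 + 0.62 × (85) = 167.7 → 168°
S = 79 + 0.62 × (50 − 79) = 61.02 → 61%
L = 66 + 0.62 × (56 − 66) = 59.8 → 60%

(168, 61, 60)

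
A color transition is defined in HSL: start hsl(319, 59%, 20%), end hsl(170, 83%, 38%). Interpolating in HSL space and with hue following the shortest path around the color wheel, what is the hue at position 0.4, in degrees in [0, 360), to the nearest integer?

Hue arc: Δh = 170 − 319 = -149° (|Δh| ≤ 180, already the shorter path).
H = 319 + 0.4 × (-149) = 259.4 → 259°

259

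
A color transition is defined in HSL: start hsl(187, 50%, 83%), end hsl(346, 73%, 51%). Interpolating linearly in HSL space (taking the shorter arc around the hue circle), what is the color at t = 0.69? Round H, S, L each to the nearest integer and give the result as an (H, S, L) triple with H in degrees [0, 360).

(297, 66, 61)

Hue arc: Δh = 346 − 187 = 159° (|Δh| ≤ 180, already the shorter path).
H = 187 + 0.69 × (159) = 296.71 → 297°
S = 50 + 0.69 × (73 − 50) = 65.87 → 66%
L = 83 + 0.69 × (51 − 83) = 60.92 → 61%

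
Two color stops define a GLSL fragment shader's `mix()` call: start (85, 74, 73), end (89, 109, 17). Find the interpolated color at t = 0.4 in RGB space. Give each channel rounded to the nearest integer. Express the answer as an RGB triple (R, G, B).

R = 85 + 0.4 × (89 − 85) = 85 + 0.4 × 4 = 86.6 → 87
G = 74 + 0.4 × (109 − 74) = 74 + 0.4 × 35 = 88 → 88
B = 73 + 0.4 × (17 − 73) = 73 + 0.4 × -56 = 50.6 → 51

(87, 88, 51)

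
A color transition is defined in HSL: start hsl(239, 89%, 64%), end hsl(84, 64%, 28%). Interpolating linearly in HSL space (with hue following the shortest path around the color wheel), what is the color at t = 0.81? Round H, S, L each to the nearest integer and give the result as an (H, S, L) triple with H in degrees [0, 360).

(113, 69, 35)

Hue arc: Δh = 84 − 239 = -155° (|Δh| ≤ 180, already the shorter path).
H = 239 + 0.81 × (-155) = 113.45 → 113°
S = 89 + 0.81 × (64 − 89) = 68.75 → 69%
L = 64 + 0.81 × (28 − 64) = 34.84 → 35%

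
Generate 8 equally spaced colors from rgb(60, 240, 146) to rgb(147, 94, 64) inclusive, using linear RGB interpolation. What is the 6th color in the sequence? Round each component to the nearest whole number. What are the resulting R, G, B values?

(122, 136, 87)

With 8 swatches and endpoints inclusive, swatch 6 sits at t = (6 − 1)/(8 − 1) = 5/7 ≈ 0.7143.
R = 60 + 0.7143 × (147 − 60) = 122.144 → 122
G = 240 + 0.7143 × (94 − 240) = 135.712 → 136
B = 146 + 0.7143 × (64 − 146) = 87.427 → 87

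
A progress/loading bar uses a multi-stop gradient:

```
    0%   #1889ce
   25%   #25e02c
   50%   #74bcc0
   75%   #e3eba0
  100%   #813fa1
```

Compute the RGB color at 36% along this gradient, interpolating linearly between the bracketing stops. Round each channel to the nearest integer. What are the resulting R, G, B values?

36% lies between the 25% and 50% stops, so the local fraction is t = (36 − 25)/(50 − 25) = 11/25 ≈ 0.44.
#25e02c → (37, 224, 44); #74bcc0 → (116, 188, 192).
R = 37 + 0.44 × (116 − 37) = 71.76 → 72
G = 224 + 0.44 × (188 − 224) = 208.16 → 208
B = 44 + 0.44 × (192 − 44) = 109.12 → 109

(72, 208, 109)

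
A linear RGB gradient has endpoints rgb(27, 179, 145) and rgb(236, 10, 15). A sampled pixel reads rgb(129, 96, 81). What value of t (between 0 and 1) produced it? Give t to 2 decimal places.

0.49

Invert the lerp on the R channel (largest span, 209): t = (129 − 27) / (236 − 27) = 102/209 = 0.48804.
Check on G: (96 − 179)/(10 − 179) = 0.4911 ✓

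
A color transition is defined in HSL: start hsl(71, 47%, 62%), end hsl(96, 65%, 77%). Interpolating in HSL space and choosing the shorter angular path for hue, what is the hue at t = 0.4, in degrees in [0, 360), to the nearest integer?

81

Hue arc: Δh = 96 − 71 = 25° (|Δh| ≤ 180, already the shorter path).
H = 71 + 0.4 × (25) = 81 → 81°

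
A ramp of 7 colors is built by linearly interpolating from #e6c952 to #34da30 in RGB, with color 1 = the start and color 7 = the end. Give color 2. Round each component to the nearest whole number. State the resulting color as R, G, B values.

(200, 204, 76)

With 7 swatches and endpoints inclusive, swatch 2 sits at t = (2 − 1)/(7 − 1) = 1/6 ≈ 0.1667.
#e6c952 → (230, 201, 82); #34da30 → (52, 218, 48).
R = 230 + 0.1667 × (52 − 230) = 200.327 → 200
G = 201 + 0.1667 × (218 − 201) = 203.834 → 204
B = 82 + 0.1667 × (48 − 82) = 76.332 → 76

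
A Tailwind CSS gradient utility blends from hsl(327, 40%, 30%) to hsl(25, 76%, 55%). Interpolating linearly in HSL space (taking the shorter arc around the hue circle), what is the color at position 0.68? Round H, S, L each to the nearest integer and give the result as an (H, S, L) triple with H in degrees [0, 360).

(6, 64, 47)

Hue: 25 − 327 = -302°, but |-302| > 180 so the shorter arc goes the other way: Δh = -302 + 360 = 58°.
H = 327 + 0.68 × (58) = 366.44 → 366 → 366 mod 360 = 6°
S = 40 + 0.68 × (76 − 40) = 64.48 → 64%
L = 30 + 0.68 × (55 − 30) = 47 → 47%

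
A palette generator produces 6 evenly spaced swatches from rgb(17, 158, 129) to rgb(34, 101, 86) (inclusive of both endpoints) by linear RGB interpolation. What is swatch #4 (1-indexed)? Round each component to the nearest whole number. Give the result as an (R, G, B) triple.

With 6 swatches and endpoints inclusive, swatch 4 sits at t = (4 − 1)/(6 − 1) = 3/5 ≈ 0.6.
R = 17 + 0.6 × (34 − 17) = 27.2 → 27
G = 158 + 0.6 × (101 − 158) = 123.8 → 124
B = 129 + 0.6 × (86 − 129) = 103.2 → 103

(27, 124, 103)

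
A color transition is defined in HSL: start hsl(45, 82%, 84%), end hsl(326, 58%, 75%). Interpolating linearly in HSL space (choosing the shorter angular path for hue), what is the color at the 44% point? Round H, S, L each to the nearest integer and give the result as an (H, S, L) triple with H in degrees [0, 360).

Hue: 326 − 45 = 281°, but |281| > 180 so the shorter arc goes the other way: Δh = 281 − 360 = -79°.
H = 45 + 0.44 × (-79) = 10.24 → 10°
S = 82 + 0.44 × (58 − 82) = 71.44 → 71%
L = 84 + 0.44 × (75 − 84) = 80.04 → 80%

(10, 71, 80)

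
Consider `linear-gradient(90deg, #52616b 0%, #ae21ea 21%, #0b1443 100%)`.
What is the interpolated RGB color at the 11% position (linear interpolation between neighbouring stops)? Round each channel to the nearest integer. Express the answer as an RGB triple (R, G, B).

11% lies between the 0% and 21% stops, so the local fraction is t = (11 − 0)/(21 − 0) = 11/21 ≈ 0.5238.
#52616b → (82, 97, 107); #ae21ea → (174, 33, 234).
R = 82 + 0.5238 × (174 − 82) = 130.19 → 130
G = 97 + 0.5238 × (33 − 97) = 63.477 → 63
B = 107 + 0.5238 × (234 − 107) = 173.523 → 174

(130, 63, 174)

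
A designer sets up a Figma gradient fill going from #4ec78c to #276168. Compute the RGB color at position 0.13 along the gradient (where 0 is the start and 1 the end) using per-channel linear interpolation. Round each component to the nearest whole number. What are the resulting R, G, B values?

(73, 186, 135)

#4ec78c → (78, 199, 140); #276168 → (39, 97, 104).
R = 78 + 0.13 × (39 − 78) = 78 + 0.13 × -39 = 72.93 → 73
G = 199 + 0.13 × (97 − 199) = 199 + 0.13 × -102 = 185.74 → 186
B = 140 + 0.13 × (104 − 140) = 140 + 0.13 × -36 = 135.32 → 135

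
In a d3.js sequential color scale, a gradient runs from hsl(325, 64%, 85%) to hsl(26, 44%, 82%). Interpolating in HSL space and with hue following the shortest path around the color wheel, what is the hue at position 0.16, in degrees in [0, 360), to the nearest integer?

335

Hue: 26 − 325 = -299°, but |-299| > 180 so the shorter arc goes the other way: Δh = -299 + 360 = 61°.
H = 325 + 0.16 × (61) = 334.76 → 335°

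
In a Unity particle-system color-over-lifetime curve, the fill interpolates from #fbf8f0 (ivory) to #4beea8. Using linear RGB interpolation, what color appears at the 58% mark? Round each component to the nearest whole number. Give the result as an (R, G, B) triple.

(149, 242, 198)

#fbf8f0 → (251, 248, 240); #4beea8 → (75, 238, 168).
58% corresponds to t = 0.58.
R = 251 + 0.58 × (75 − 251) = 251 + 0.58 × -176 = 148.92 → 149
G = 248 + 0.58 × (238 − 248) = 248 + 0.58 × -10 = 242.2 → 242
B = 240 + 0.58 × (168 − 240) = 240 + 0.58 × -72 = 198.24 → 198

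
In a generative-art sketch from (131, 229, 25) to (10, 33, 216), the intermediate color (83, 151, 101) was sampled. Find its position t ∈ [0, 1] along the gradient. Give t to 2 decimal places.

0.40

Invert the lerp on the G channel (largest span, 196): t = (151 − 229) / (33 − 229) = -78/-196 = 0.39796.
Check on R: (83 − 131)/(10 − 131) = 0.3967 ✓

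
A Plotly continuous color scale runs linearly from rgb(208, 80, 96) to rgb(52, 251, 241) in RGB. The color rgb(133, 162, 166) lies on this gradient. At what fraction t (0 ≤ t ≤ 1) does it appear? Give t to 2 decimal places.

Invert the lerp on the G channel (largest span, 171): t = (162 − 80) / (251 − 80) = 82/171 = 0.47953.
Check on R: (133 − 208)/(52 − 208) = 0.4808 ✓

0.48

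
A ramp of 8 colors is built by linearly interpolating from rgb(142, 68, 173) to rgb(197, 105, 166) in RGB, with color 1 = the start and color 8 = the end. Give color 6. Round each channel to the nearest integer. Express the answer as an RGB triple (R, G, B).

With 8 swatches and endpoints inclusive, swatch 6 sits at t = (6 − 1)/(8 − 1) = 5/7 ≈ 0.7143.
R = 142 + 0.7143 × (197 − 142) = 181.286 → 181
G = 68 + 0.7143 × (105 − 68) = 94.429 → 94
B = 173 + 0.7143 × (166 − 173) = 168 → 168

(181, 94, 168)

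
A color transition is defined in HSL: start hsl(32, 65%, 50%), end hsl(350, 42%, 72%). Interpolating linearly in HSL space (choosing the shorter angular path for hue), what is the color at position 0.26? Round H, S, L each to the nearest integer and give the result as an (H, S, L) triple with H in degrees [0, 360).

(21, 59, 56)

Hue: 350 − 32 = 318°, but |318| > 180 so the shorter arc goes the other way: Δh = 318 − 360 = -42°.
H = 32 + 0.26 × (-42) = 21.08 → 21°
S = 65 + 0.26 × (42 − 65) = 59.02 → 59%
L = 50 + 0.26 × (72 − 50) = 55.72 → 56%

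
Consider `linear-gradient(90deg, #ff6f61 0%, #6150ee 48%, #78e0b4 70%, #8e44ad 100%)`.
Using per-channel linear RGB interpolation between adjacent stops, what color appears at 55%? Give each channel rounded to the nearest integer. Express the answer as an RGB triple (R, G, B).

(104, 126, 220)

55% lies between the 48% and 70% stops, so the local fraction is t = (55 − 48)/(70 − 48) = 7/22 ≈ 0.3182.
#6150ee → (97, 80, 238); #78e0b4 → (120, 224, 180).
R = 97 + 0.3182 × (120 − 97) = 104.319 → 104
G = 80 + 0.3182 × (224 − 80) = 125.821 → 126
B = 238 + 0.3182 × (180 − 238) = 219.544 → 220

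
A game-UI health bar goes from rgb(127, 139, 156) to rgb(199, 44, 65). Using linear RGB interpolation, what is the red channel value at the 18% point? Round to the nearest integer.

140

R = 127 + 0.18 × (199 − 127) = 139.96 → 140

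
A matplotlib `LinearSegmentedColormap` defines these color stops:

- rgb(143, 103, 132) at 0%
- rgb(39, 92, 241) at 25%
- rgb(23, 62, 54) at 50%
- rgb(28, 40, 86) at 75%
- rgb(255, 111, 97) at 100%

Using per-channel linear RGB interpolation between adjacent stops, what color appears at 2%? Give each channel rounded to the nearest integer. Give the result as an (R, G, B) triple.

(135, 102, 141)

2% lies between the 0% and 25% stops, so the local fraction is t = (2 − 0)/(25 − 0) = 2/25 ≈ 0.08.
R = 143 + 0.08 × (39 − 143) = 134.68 → 135
G = 103 + 0.08 × (92 − 103) = 102.12 → 102
B = 132 + 0.08 × (241 − 132) = 140.72 → 141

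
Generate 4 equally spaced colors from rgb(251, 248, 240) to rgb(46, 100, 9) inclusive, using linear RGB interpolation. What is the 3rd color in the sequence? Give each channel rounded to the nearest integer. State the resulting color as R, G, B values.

With 4 swatches and endpoints inclusive, swatch 3 sits at t = (3 − 1)/(4 − 1) = 2/3 ≈ 0.6667.
R = 251 + 0.6667 × (46 − 251) = 114.327 → 114
G = 248 + 0.6667 × (100 − 248) = 149.328 → 149
B = 240 + 0.6667 × (9 − 240) = 85.992 → 86

(114, 149, 86)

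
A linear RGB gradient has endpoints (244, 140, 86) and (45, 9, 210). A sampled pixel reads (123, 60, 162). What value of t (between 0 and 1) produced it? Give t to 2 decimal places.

Invert the lerp on the R channel (largest span, 199): t = (123 − 244) / (45 − 244) = -121/-199 = 0.60804.
Check on G: (60 − 140)/(9 − 140) = 0.6107 ✓

0.61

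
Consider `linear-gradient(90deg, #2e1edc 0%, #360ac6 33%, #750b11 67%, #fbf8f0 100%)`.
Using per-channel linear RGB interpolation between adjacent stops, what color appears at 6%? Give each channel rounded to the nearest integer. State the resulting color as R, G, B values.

(47, 26, 216)

6% lies between the 0% and 33% stops, so the local fraction is t = (6 − 0)/(33 − 0) = 6/33 ≈ 0.1818.
#2e1edc → (46, 30, 220); #360ac6 → (54, 10, 198).
R = 46 + 0.1818 × (54 − 46) = 47.454 → 47
G = 30 + 0.1818 × (10 − 30) = 26.364 → 26
B = 220 + 0.1818 × (198 − 220) = 216 → 216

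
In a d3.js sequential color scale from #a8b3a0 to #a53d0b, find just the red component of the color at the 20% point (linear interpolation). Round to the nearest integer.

167

R₁ = 168 (from #a8b3a0), R₂ = 165 (from #a53d0b).
R = 168 + 0.2 × (165 − 168) = 167.4 → 167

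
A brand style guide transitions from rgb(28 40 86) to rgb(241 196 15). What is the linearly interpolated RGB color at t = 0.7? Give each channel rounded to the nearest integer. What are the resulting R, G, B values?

(177, 149, 36)

R = 28 + 0.7 × (241 − 28) = 28 + 0.7 × 213 = 177.1 → 177
G = 40 + 0.7 × (196 − 40) = 40 + 0.7 × 156 = 149.2 → 149
B = 86 + 0.7 × (15 − 86) = 86 + 0.7 × -71 = 36.3 → 36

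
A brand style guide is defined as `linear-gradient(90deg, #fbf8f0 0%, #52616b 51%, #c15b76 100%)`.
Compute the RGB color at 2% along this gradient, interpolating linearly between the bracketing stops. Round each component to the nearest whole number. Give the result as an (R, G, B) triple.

2% lies between the 0% and 51% stops, so the local fraction is t = (2 − 0)/(51 − 0) = 2/51 ≈ 0.0392.
#fbf8f0 → (251, 248, 240); #52616b → (82, 97, 107).
R = 251 + 0.0392 × (82 − 251) = 244.375 → 244
G = 248 + 0.0392 × (97 − 248) = 242.081 → 242
B = 240 + 0.0392 × (107 − 240) = 234.786 → 235

(244, 242, 235)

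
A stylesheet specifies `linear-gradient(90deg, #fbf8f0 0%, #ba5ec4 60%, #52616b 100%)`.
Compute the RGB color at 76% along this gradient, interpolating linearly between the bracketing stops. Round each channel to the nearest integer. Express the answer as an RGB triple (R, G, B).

(144, 95, 160)

76% lies between the 60% and 100% stops, so the local fraction is t = (76 − 60)/(100 − 60) = 16/40 ≈ 0.4.
#ba5ec4 → (186, 94, 196); #52616b → (82, 97, 107).
R = 186 + 0.4 × (82 − 186) = 144.4 → 144
G = 94 + 0.4 × (97 − 94) = 95.2 → 95
B = 196 + 0.4 × (107 − 196) = 160.4 → 160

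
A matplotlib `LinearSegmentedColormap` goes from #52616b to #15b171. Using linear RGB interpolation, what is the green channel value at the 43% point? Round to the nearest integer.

131

G₁ = 97 (from #52616b), G₂ = 177 (from #15b171).
G = 97 + 0.43 × (177 − 97) = 131.4 → 131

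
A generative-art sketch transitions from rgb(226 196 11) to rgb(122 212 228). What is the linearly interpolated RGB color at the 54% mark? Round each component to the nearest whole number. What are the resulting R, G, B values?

54% corresponds to t = 0.54.
R = 226 + 0.54 × (122 − 226) = 226 + 0.54 × -104 = 169.84 → 170
G = 196 + 0.54 × (212 − 196) = 196 + 0.54 × 16 = 204.64 → 205
B = 11 + 0.54 × (228 − 11) = 11 + 0.54 × 217 = 128.18 → 128

(170, 205, 128)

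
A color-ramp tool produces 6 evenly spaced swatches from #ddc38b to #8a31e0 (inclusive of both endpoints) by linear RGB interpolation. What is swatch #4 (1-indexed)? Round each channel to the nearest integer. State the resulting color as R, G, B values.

With 6 swatches and endpoints inclusive, swatch 4 sits at t = (4 − 1)/(6 − 1) = 3/5 ≈ 0.6.
#ddc38b → (221, 195, 139); #8a31e0 → (138, 49, 224).
R = 221 + 0.6 × (138 − 221) = 171.2 → 171
G = 195 + 0.6 × (49 − 195) = 107.4 → 107
B = 139 + 0.6 × (224 − 139) = 190 → 190

(171, 107, 190)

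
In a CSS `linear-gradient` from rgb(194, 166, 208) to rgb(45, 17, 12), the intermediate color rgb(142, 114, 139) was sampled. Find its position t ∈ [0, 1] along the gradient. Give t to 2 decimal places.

0.35

Invert the lerp on the B channel (largest span, 196): t = (139 − 208) / (12 − 208) = -69/-196 = 0.35204.
Check on R: (142 − 194)/(45 − 194) = 0.349 ✓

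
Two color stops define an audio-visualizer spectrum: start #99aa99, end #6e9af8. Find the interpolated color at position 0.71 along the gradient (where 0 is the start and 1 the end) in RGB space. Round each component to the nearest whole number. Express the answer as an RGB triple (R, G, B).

(122, 159, 220)

#99aa99 → (153, 170, 153); #6e9af8 → (110, 154, 248).
R = 153 + 0.71 × (110 − 153) = 153 + 0.71 × -43 = 122.47 → 122
G = 170 + 0.71 × (154 − 170) = 170 + 0.71 × -16 = 158.64 → 159
B = 153 + 0.71 × (248 − 153) = 153 + 0.71 × 95 = 220.45 → 220
So the blended color is (122, 159, 220), about #7a9fdc.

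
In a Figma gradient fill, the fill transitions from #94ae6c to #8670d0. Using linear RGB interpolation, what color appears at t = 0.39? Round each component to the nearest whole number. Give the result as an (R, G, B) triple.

(143, 150, 147)

#94ae6c → (148, 174, 108); #8670d0 → (134, 112, 208).
R = 148 + 0.39 × (134 − 148) = 148 + 0.39 × -14 = 142.54 → 143
G = 174 + 0.39 × (112 − 174) = 174 + 0.39 × -62 = 149.82 → 150
B = 108 + 0.39 × (208 − 108) = 108 + 0.39 × 100 = 147 → 147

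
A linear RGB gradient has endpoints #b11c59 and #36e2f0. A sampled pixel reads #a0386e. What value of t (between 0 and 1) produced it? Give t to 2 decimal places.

Invert the lerp on the G channel (largest span, 198): t = (56 − 28) / (226 − 28) = 28/198 = 0.14141.
Check on R: (160 − 177)/(54 − 177) = 0.1382 ✓

0.14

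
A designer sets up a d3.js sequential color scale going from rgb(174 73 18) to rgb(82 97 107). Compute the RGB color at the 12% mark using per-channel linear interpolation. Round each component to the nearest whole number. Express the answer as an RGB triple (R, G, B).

(163, 76, 29)

12% corresponds to t = 0.12.
R = 174 + 0.12 × (82 − 174) = 174 + 0.12 × -92 = 162.96 → 163
G = 73 + 0.12 × (97 − 73) = 73 + 0.12 × 24 = 75.88 → 76
B = 18 + 0.12 × (107 − 18) = 18 + 0.12 × 89 = 28.68 → 29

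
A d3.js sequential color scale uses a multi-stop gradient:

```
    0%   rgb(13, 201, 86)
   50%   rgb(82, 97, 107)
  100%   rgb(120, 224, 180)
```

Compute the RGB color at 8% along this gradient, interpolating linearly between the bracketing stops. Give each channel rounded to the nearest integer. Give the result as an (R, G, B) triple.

8% lies between the 0% and 50% stops, so the local fraction is t = (8 − 0)/(50 − 0) = 8/50 ≈ 0.16.
R = 13 + 0.16 × (82 − 13) = 24.04 → 24
G = 201 + 0.16 × (97 − 201) = 184.36 → 184
B = 86 + 0.16 × (107 − 86) = 89.36 → 89

(24, 184, 89)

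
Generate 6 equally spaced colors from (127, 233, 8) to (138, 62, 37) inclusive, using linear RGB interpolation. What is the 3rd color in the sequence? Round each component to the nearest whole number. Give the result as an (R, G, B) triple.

(131, 165, 20)

With 6 swatches and endpoints inclusive, swatch 3 sits at t = (3 − 1)/(6 − 1) = 2/5 ≈ 0.4.
R = 127 + 0.4 × (138 − 127) = 131.4 → 131
G = 233 + 0.4 × (62 − 233) = 164.6 → 165
B = 8 + 0.4 × (37 − 8) = 19.6 → 20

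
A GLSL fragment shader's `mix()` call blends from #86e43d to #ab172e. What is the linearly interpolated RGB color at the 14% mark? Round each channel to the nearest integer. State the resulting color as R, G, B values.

(139, 199, 59)

#86e43d → (134, 228, 61); #ab172e → (171, 23, 46).
14% corresponds to t = 0.14.
R = 134 + 0.14 × (171 − 134) = 134 + 0.14 × 37 = 139.18 → 139
G = 228 + 0.14 × (23 − 228) = 228 + 0.14 × -205 = 199.3 → 199
B = 61 + 0.14 × (46 − 61) = 61 + 0.14 × -15 = 58.9 → 59
So the blended color is (139, 199, 59), about #8bc73b.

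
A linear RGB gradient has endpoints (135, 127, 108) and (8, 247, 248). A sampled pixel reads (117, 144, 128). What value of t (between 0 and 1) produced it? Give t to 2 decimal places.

0.14

Invert the lerp on the B channel (largest span, 140): t = (128 − 108) / (248 − 108) = 20/140 = 0.14286.
Check on R: (117 − 135)/(8 − 135) = 0.1417 ✓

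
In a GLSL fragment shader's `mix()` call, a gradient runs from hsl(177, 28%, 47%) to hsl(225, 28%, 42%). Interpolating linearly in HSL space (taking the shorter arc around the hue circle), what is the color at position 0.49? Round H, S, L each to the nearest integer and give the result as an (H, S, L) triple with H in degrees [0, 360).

(201, 28, 45)

Hue arc: Δh = 225 − 177 = 48° (|Δh| ≤ 180, already the shorter path).
H = 177 + 0.49 × (48) = 200.52 → 201°
S = 28 + 0.49 × (28 − 28) = 28 → 28%
L = 47 + 0.49 × (42 − 47) = 44.55 → 45%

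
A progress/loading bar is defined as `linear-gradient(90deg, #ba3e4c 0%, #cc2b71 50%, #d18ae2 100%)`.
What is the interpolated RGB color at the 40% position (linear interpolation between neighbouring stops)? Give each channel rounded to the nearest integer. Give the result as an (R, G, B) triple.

(200, 47, 106)

40% lies between the 0% and 50% stops, so the local fraction is t = (40 − 0)/(50 − 0) = 40/50 ≈ 0.8.
#ba3e4c → (186, 62, 76); #cc2b71 → (204, 43, 113).
R = 186 + 0.8 × (204 − 186) = 200.4 → 200
G = 62 + 0.8 × (43 − 62) = 46.8 → 47
B = 76 + 0.8 × (113 − 76) = 105.6 → 106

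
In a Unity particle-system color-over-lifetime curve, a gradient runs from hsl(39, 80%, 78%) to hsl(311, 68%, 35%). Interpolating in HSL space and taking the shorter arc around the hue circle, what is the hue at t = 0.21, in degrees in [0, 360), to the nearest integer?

21

Hue: 311 − 39 = 272°, but |272| > 180 so the shorter arc goes the other way: Δh = 272 − 360 = -88°.
H = 39 + 0.21 × (-88) = 20.52 → 21°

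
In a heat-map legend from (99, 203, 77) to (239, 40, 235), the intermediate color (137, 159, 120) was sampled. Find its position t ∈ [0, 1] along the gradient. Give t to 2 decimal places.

0.27

Invert the lerp on the G channel (largest span, 163): t = (159 − 203) / (40 − 203) = -44/-163 = 0.26994.
Check on R: (137 − 99)/(239 − 99) = 0.2714 ✓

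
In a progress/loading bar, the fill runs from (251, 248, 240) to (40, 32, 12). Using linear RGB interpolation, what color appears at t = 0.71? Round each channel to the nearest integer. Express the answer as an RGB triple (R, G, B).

R = 251 + 0.71 × (40 − 251) = 251 + 0.71 × -211 = 101.19 → 101
G = 248 + 0.71 × (32 − 248) = 248 + 0.71 × -216 = 94.64 → 95
B = 240 + 0.71 × (12 − 240) = 240 + 0.71 × -228 = 78.12 → 78

(101, 95, 78)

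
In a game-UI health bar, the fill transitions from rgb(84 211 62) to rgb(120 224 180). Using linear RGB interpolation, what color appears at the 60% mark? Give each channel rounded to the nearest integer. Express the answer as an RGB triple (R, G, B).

60% corresponds to t = 0.6.
R = 84 + 0.6 × (120 − 84) = 84 + 0.6 × 36 = 105.6 → 106
G = 211 + 0.6 × (224 − 211) = 211 + 0.6 × 13 = 218.8 → 219
B = 62 + 0.6 × (180 − 62) = 62 + 0.6 × 118 = 132.8 → 133

(106, 219, 133)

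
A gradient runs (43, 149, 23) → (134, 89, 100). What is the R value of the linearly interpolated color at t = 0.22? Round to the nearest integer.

63

R = 43 + 0.22 × (134 − 43) = 63.02 → 63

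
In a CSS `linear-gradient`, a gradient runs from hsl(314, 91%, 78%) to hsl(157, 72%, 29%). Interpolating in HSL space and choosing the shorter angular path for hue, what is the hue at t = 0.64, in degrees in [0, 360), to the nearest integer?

214

Hue arc: Δh = 157 − 314 = -157° (|Δh| ≤ 180, already the shorter path).
H = 314 + 0.64 × (-157) = 213.52 → 214°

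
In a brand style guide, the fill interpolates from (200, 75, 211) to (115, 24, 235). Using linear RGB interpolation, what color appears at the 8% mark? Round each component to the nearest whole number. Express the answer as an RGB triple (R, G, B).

8% corresponds to t = 0.08.
R = 200 + 0.08 × (115 − 200) = 200 + 0.08 × -85 = 193.2 → 193
G = 75 + 0.08 × (24 − 75) = 75 + 0.08 × -51 = 70.92 → 71
B = 211 + 0.08 × (235 − 211) = 211 + 0.08 × 24 = 212.92 → 213

(193, 71, 213)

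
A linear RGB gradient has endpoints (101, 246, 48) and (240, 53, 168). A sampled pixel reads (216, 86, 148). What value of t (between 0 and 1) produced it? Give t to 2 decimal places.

0.83

Invert the lerp on the G channel (largest span, 193): t = (86 − 246) / (53 − 246) = -160/-193 = 0.82902.
Check on R: (216 − 101)/(240 − 101) = 0.8273 ✓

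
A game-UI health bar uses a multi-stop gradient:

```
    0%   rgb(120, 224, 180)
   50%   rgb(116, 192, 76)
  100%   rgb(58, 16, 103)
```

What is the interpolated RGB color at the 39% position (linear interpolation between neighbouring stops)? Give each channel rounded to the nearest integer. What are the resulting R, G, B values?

39% lies between the 0% and 50% stops, so the local fraction is t = (39 − 0)/(50 − 0) = 39/50 ≈ 0.78.
R = 120 + 0.78 × (116 − 120) = 116.88 → 117
G = 224 + 0.78 × (192 − 224) = 199.04 → 199
B = 180 + 0.78 × (76 − 180) = 98.88 → 99

(117, 199, 99)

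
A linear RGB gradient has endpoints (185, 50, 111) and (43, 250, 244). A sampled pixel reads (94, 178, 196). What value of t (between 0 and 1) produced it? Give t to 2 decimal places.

0.64

Invert the lerp on the G channel (largest span, 200): t = (178 − 50) / (250 − 50) = 128/200 = 0.64.
Check on R: (94 − 185)/(43 − 185) = 0.6408 ✓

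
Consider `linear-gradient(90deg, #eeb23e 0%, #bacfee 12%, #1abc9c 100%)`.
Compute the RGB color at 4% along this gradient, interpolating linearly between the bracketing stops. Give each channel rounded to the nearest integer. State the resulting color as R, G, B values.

(221, 188, 121)

4% lies between the 0% and 12% stops, so the local fraction is t = (4 − 0)/(12 − 0) = 4/12 ≈ 0.3333.
#eeb23e → (238, 178, 62); #bacfee → (186, 207, 238).
R = 238 + 0.3333 × (186 − 238) = 220.668 → 221
G = 178 + 0.3333 × (207 − 178) = 187.666 → 188
B = 62 + 0.3333 × (238 − 62) = 120.661 → 121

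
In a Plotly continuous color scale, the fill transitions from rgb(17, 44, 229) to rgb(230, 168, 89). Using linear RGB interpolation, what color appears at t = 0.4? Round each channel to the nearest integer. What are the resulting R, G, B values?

R = 17 + 0.4 × (230 − 17) = 17 + 0.4 × 213 = 102.2 → 102
G = 44 + 0.4 × (168 − 44) = 44 + 0.4 × 124 = 93.6 → 94
B = 229 + 0.4 × (89 − 229) = 229 + 0.4 × -140 = 173 → 173

(102, 94, 173)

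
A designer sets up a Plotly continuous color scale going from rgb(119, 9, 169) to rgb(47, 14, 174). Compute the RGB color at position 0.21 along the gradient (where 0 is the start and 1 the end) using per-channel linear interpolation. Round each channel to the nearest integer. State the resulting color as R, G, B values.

R = 119 + 0.21 × (47 − 119) = 119 + 0.21 × -72 = 103.88 → 104
G = 9 + 0.21 × (14 − 9) = 9 + 0.21 × 5 = 10.05 → 10
B = 169 + 0.21 × (174 − 169) = 169 + 0.21 × 5 = 170.05 → 170
So the blended color is (104, 10, 170), about #680aaa.

(104, 10, 170)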